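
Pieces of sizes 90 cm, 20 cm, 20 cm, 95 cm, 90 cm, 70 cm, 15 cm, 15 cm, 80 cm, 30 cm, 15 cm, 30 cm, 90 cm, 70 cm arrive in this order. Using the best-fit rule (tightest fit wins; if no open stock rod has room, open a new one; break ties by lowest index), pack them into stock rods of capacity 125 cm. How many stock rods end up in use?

7

  90 → stock rod 1 (new)  [load 90/125]
  20 → stock rod 1  [load 110/125]
  20 → stock rod 2 (new)  [load 20/125]
  95 → stock rod 2  [load 115/125]
  90 → stock rod 3 (new)  [load 90/125]
  70 → stock rod 4 (new)  [load 70/125]
  15 → stock rod 1  [load 125/125]
  15 → stock rod 3  [load 105/125]
  80 → stock rod 5 (new)  [load 80/125]
  30 → stock rod 5  [load 110/125]
  15 → stock rod 5  [load 125/125]
  30 → stock rod 4  [load 100/125]
  90 → stock rod 6 (new)  [load 90/125]
  70 → stock rod 7 (new)  [load 70/125]
7 stock rods opened.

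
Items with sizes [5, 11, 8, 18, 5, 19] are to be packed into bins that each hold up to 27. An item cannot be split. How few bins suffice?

3

Total = 19 + 18 + 11 + 8 + 5 + 5 = 66.
Lower bound: ⌈66/27⌉ = 3 bins.
A packing using 3 bins:
  bin 1: 19 + 8 = 27
  bin 2: 18 + 5 = 23
  bin 3: 11 + 5 = 16
This matches the lower bound, so 3 is optimal.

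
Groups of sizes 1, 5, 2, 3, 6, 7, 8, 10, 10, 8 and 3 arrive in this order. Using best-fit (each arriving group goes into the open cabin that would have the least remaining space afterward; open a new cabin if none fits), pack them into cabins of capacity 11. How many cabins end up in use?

7

  1 → cabin 1 (new)  [load 1/11]
  5 → cabin 1  [load 6/11]
  2 → cabin 1  [load 8/11]
  3 → cabin 1  [load 11/11]
  6 → cabin 2 (new)  [load 6/11]
  7 → cabin 3 (new)  [load 7/11]
  8 → cabin 4 (new)  [load 8/11]
  10 → cabin 5 (new)  [load 10/11]
  10 → cabin 6 (new)  [load 10/11]
  8 → cabin 7 (new)  [load 8/11]
  3 → cabin 4  [load 11/11]
7 cabins opened.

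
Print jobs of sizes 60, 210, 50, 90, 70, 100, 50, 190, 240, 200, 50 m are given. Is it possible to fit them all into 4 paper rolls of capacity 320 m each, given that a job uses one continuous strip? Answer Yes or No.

No

Total = 1310 m; ⌈1310/320⌉ = 5.
At least 5 paper rolls are required, but only 4 are allowed.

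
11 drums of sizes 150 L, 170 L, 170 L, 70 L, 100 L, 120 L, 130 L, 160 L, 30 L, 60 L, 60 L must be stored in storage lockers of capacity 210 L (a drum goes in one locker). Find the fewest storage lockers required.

7

Total = 170 + 170 + 160 + 150 + 130 + 120 + 100 + 70 + 60 + 60 + 30 = 1220 L.
Lower bound: ⌈1220/210⌉ = 6 storage lockers.
A packing using 7 storage lockers:
  locker 1: 170 + 30 = 200
  locker 2: 170 = 170
  locker 3: 160 = 160
  locker 4: 150 + 60 = 210
  locker 5: 130 + 70 = 200
  locker 6: 120 + 60 = 180
  locker 7: 100 = 100
No arrangement into 6 storage lockers stays within capacity, so 7 is optimal.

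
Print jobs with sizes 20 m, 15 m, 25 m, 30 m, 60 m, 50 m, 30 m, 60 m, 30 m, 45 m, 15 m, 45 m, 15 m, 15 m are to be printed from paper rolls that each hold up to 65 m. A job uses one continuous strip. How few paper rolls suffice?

Total = 60 + 60 + 50 + 45 + 45 + 30 + 30 + 30 + 25 + 20 + 15 + 15 + 15 + 15 = 455 m.
Lower bound: ⌈455/65⌉ = 7 paper rolls.
A packing using 8 paper rolls:
  roll 1: 60 = 60
  roll 2: 60 = 60
  roll 3: 50 + 15 = 65
  roll 4: 45 + 20 = 65
  roll 5: 45 + 15 = 60
  roll 6: 30 + 30 = 60
  roll 7: 30 + 25 = 55
  roll 8: 15 + 15 = 30
No arrangement into 7 paper rolls stays within capacity, so 8 is optimal.

8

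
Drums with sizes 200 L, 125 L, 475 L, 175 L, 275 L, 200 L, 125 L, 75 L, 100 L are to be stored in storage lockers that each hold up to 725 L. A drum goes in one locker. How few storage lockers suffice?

3

Total = 475 + 275 + 200 + 200 + 175 + 125 + 125 + 100 + 75 = 1750 L.
Lower bound: ⌈1750/725⌉ = 3 storage lockers.
A packing using 3 storage lockers:
  locker 1: 475 + 200 = 675
  locker 2: 275 + 200 + 175 + 75 = 725
  locker 3: 125 + 125 + 100 = 350
This matches the lower bound, so 3 is optimal.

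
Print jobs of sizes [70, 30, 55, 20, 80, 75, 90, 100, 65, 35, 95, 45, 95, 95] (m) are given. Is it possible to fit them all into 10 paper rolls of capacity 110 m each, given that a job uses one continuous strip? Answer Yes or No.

Yes

A valid assignment using 10 paper rolls:
  roll 1: 100 = 100
  roll 2: 95 = 95
  roll 3: 95 = 95
  roll 4: 95 = 95
  roll 5: 90 + 20 = 110
  roll 6: 80 + 30 = 110
  roll 7: 75 + 35 = 110
  roll 8: 70 = 70
  roll 9: 65 + 45 = 110
  roll 10: 55 = 55
Every load is within 110 m, so 10 paper rolls suffice.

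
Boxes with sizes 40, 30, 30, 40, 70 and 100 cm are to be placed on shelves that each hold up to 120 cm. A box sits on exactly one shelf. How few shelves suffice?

3

Total = 100 + 70 + 40 + 40 + 30 + 30 = 310 cm.
Lower bound: ⌈310/120⌉ = 3 shelves.
A packing using 3 shelves:
  shelf 1: 100 = 100
  shelf 2: 70 + 40 = 110
  shelf 3: 40 + 30 + 30 = 100
This matches the lower bound, so 3 is optimal.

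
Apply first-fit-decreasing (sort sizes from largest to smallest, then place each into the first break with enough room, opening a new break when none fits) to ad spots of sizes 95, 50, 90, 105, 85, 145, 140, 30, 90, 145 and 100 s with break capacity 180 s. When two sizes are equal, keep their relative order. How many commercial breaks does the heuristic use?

Sorted descending: 145, 145, 140, 105, 100, 95, 90, 90, 85, 50, 30.
  145 → break 1 (new)  [load 145/180]
  145 → break 2 (new)  [load 145/180]
  140 → break 3 (new)  [load 140/180]
  105 → break 4 (new)  [load 105/180]
  100 → break 5 (new)  [load 100/180]
  95 → break 6 (new)  [load 95/180]
  90 → break 7 (new)  [load 90/180]
  90 → break 7  [load 180/180]
  85 → break 6  [load 180/180]
  50 → break 4  [load 155/180]
  30 → break 1  [load 175/180]
7 commercial breaks opened.

7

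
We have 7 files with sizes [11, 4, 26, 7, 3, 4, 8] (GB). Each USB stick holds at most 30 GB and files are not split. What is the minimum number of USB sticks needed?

Total = 26 + 11 + 8 + 7 + 4 + 4 + 3 = 63 GB.
Lower bound: ⌈63/30⌉ = 3 USB sticks.
A packing using 3 USB sticks:
  USB stick 1: 26 + 4 = 30
  USB stick 2: 11 + 8 + 7 + 4 = 30
  USB stick 3: 3 = 3
This matches the lower bound, so 3 is optimal.

3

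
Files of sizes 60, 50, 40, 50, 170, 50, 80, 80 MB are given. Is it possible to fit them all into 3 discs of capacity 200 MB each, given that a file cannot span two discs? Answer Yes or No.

No

Total = 580 MB; ⌈580/200⌉ = 3.
The bound of 3 does not rule out 3, but exhaustive search shows no assignment into 3 discs of capacity 200 MB exists — the minimum is 4.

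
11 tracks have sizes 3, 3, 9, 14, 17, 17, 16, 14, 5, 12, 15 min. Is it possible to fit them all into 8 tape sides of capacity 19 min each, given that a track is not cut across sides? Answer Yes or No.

A valid assignment using 8 tape sides:
  side 1: 17 = 17
  side 2: 17 = 17
  side 3: 16 + 3 = 19
  side 4: 15 + 3 = 18
  side 5: 14 + 5 = 19
  side 6: 14 = 14
  side 7: 12 = 12
  side 8: 9 = 9
Every load is within 19 min, so 8 tape sides suffice.

Yes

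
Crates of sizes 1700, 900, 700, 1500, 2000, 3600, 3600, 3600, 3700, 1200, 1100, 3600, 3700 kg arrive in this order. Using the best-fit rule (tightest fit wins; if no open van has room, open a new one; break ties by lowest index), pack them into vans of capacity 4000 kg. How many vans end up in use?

  1700 → van 1 (new)  [load 1700/4000]
  900 → van 1  [load 2600/4000]
  700 → van 1  [load 3300/4000]
  1500 → van 2 (new)  [load 1500/4000]
  2000 → van 2  [load 3500/4000]
  3600 → van 3 (new)  [load 3600/4000]
  3600 → van 4 (new)  [load 3600/4000]
  3600 → van 5 (new)  [load 3600/4000]
  3700 → van 6 (new)  [load 3700/4000]
  1200 → van 7 (new)  [load 1200/4000]
  1100 → van 7  [load 2300/4000]
  3600 → van 8 (new)  [load 3600/4000]
  3700 → van 9 (new)  [load 3700/4000]
9 vans opened.

9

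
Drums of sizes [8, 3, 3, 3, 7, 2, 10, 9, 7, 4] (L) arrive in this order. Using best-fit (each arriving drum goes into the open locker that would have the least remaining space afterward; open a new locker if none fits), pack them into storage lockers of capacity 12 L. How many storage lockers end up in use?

  8 → locker 1 (new)  [load 8/12]
  3 → locker 1  [load 11/12]
  3 → locker 2 (new)  [load 3/12]
  3 → locker 2  [load 6/12]
  7 → locker 3 (new)  [load 7/12]
  2 → locker 3  [load 9/12]
  10 → locker 4 (new)  [load 10/12]
  9 → locker 5 (new)  [load 9/12]
  7 → locker 6 (new)  [load 7/12]
  4 → locker 6  [load 11/12]
6 storage lockers opened.

6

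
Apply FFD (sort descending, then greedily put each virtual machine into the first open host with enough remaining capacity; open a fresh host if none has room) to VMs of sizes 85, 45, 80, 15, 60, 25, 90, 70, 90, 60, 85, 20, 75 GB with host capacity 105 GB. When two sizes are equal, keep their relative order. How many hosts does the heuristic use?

Sorted descending: 90, 90, 85, 85, 80, 75, 70, 60, 60, 45, 25, 20, 15.
  90 → host 1 (new)  [load 90/105]
  90 → host 2 (new)  [load 90/105]
  85 → host 3 (new)  [load 85/105]
  85 → host 4 (new)  [load 85/105]
  80 → host 5 (new)  [load 80/105]
  75 → host 6 (new)  [load 75/105]
  70 → host 7 (new)  [load 70/105]
  60 → host 8 (new)  [load 60/105]
  60 → host 9 (new)  [load 60/105]
  45 → host 8  [load 105/105]
  25 → host 5  [load 105/105]
  20 → host 3  [load 105/105]
  15 → host 1  [load 105/105]
9 hosts opened.

9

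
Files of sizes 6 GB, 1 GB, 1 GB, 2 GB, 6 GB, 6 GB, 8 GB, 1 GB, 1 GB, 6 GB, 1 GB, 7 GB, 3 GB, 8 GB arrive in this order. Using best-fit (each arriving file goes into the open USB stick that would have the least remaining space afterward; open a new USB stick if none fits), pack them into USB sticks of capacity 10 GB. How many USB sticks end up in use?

  6 → USB stick 1 (new)  [load 6/10]
  1 → USB stick 1  [load 7/10]
  1 → USB stick 1  [load 8/10]
  2 → USB stick 1  [load 10/10]
  6 → USB stick 2 (new)  [load 6/10]
  6 → USB stick 3 (new)  [load 6/10]
  8 → USB stick 4 (new)  [load 8/10]
  1 → USB stick 4  [load 9/10]
  1 → USB stick 4  [load 10/10]
  6 → USB stick 5 (new)  [load 6/10]
  1 → USB stick 2  [load 7/10]
  7 → USB stick 6 (new)  [load 7/10]
  3 → USB stick 2  [load 10/10]
  8 → USB stick 7 (new)  [load 8/10]
7 USB sticks opened.

7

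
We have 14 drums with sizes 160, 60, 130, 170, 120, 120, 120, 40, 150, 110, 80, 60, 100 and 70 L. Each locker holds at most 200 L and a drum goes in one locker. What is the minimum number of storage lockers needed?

9

Total = 170 + 160 + 150 + 130 + 120 + 120 + 120 + 110 + 100 + 80 + 70 + 60 + 60 + 40 = 1490 L.
Lower bound: ⌈1490/200⌉ = 8 storage lockers.
A packing using 9 storage lockers:
  locker 1: 170 = 170
  locker 2: 160 + 40 = 200
  locker 3: 150 = 150
  locker 4: 130 + 70 = 200
  locker 5: 120 + 80 = 200
  locker 6: 120 + 60 = 180
  locker 7: 120 + 60 = 180
  locker 8: 110 = 110
  locker 9: 100 = 100
No arrangement into 8 storage lockers stays within capacity, so 9 is optimal.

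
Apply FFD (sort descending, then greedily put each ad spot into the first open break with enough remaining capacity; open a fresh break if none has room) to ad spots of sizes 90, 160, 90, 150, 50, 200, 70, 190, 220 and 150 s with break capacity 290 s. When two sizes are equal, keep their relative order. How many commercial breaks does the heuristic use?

Sorted descending: 220, 200, 190, 160, 150, 150, 90, 90, 70, 50.
  220 → break 1 (new)  [load 220/290]
  200 → break 2 (new)  [load 200/290]
  190 → break 3 (new)  [load 190/290]
  160 → break 4 (new)  [load 160/290]
  150 → break 5 (new)  [load 150/290]
  150 → break 6 (new)  [load 150/290]
  90 → break 2  [load 290/290]
  90 → break 3  [load 280/290]
  70 → break 1  [load 290/290]
  50 → break 4  [load 210/290]
6 commercial breaks opened.

6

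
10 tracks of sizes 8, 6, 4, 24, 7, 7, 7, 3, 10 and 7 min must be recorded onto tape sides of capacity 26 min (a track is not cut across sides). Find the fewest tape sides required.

Total = 24 + 10 + 8 + 7 + 7 + 7 + 7 + 6 + 4 + 3 = 83 min.
Lower bound: ⌈83/26⌉ = 4 tape sides.
A packing using 4 tape sides:
  side 1: 24 = 24
  side 2: 10 + 8 + 7 = 25
  side 3: 7 + 7 + 7 + 4 = 25
  side 4: 6 + 3 = 9
This matches the lower bound, so 4 is optimal.

4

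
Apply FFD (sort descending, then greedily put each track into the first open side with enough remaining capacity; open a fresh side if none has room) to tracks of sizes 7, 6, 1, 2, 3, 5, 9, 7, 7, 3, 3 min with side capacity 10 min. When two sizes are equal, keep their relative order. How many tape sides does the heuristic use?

6

Sorted descending: 9, 7, 7, 7, 6, 5, 3, 3, 3, 2, 1.
  9 → side 1 (new)  [load 9/10]
  7 → side 2 (new)  [load 7/10]
  7 → side 3 (new)  [load 7/10]
  7 → side 4 (new)  [load 7/10]
  6 → side 5 (new)  [load 6/10]
  5 → side 6 (new)  [load 5/10]
  3 → side 2  [load 10/10]
  3 → side 3  [load 10/10]
  3 → side 4  [load 10/10]
  2 → side 5  [load 8/10]
  1 → side 1  [load 10/10]
6 tape sides opened.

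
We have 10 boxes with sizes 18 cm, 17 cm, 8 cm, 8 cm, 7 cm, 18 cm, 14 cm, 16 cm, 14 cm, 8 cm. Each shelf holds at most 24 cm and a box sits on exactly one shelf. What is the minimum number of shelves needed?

Total = 18 + 18 + 17 + 16 + 14 + 14 + 8 + 8 + 8 + 7 = 128 cm.
Lower bound: ⌈128/24⌉ = 6 shelves.
A packing using 6 shelves:
  shelf 1: 18 = 18
  shelf 2: 18 = 18
  shelf 3: 17 + 7 = 24
  shelf 4: 16 + 8 = 24
  shelf 5: 14 + 8 = 22
  shelf 6: 14 + 8 = 22
This matches the lower bound, so 6 is optimal.

6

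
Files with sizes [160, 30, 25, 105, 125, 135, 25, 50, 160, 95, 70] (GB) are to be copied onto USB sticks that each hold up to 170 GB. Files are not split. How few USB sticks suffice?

Total = 160 + 160 + 135 + 125 + 105 + 95 + 70 + 50 + 30 + 25 + 25 = 980 GB.
Lower bound: ⌈980/170⌉ = 6 USB sticks.
A packing using 7 USB sticks:
  USB stick 1: 160 = 160
  USB stick 2: 160 = 160
  USB stick 3: 135 + 30 = 165
  USB stick 4: 125 + 25 = 150
  USB stick 5: 105 + 50 = 155
  USB stick 6: 95 + 70 = 165
  USB stick 7: 25 = 25
No arrangement into 6 USB sticks stays within capacity, so 7 is optimal.

7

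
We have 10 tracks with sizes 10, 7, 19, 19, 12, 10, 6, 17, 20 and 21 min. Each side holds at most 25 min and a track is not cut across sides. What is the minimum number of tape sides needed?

7

Total = 21 + 20 + 19 + 19 + 17 + 12 + 10 + 10 + 7 + 6 = 141 min.
Lower bound: ⌈141/25⌉ = 6 tape sides.
A packing using 7 tape sides:
  side 1: 21 = 21
  side 2: 20 = 20
  side 3: 19 + 6 = 25
  side 4: 19 = 19
  side 5: 17 + 7 = 24
  side 6: 12 + 10 = 22
  side 7: 10 = 10
No arrangement into 6 tape sides stays within capacity, so 7 is optimal.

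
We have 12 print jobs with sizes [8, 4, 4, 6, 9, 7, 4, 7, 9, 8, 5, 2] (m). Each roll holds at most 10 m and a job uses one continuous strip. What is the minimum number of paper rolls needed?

9

Total = 9 + 9 + 8 + 8 + 7 + 7 + 6 + 5 + 4 + 4 + 4 + 2 = 73 m.
Lower bound: ⌈73/10⌉ = 8 paper rolls.
A packing using 9 paper rolls:
  roll 1: 9 = 9
  roll 2: 9 = 9
  roll 3: 8 + 2 = 10
  roll 4: 8 = 8
  roll 5: 7 = 7
  roll 6: 7 = 7
  roll 7: 6 + 4 = 10
  roll 8: 5 + 4 = 9
  roll 9: 4 = 4
No arrangement into 8 paper rolls stays within capacity, so 9 is optimal.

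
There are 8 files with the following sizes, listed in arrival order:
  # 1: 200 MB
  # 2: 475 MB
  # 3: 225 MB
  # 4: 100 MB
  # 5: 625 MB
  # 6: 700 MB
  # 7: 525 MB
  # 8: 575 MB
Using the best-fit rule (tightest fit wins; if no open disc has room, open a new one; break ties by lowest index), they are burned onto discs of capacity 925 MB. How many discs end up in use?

  200 → disc 1 (new)  [load 200/925]
  475 → disc 1  [load 675/925]
  225 → disc 1  [load 900/925]
  100 → disc 2 (new)  [load 100/925]
  625 → disc 2  [load 725/925]
  700 → disc 3 (new)  [load 700/925]
  525 → disc 4 (new)  [load 525/925]
  575 → disc 5 (new)  [load 575/925]
5 discs opened.

5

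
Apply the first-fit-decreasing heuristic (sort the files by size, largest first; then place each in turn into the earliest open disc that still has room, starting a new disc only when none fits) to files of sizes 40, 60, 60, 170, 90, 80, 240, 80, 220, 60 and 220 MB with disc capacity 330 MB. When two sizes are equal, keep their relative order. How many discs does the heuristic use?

Sorted descending: 240, 220, 220, 170, 90, 80, 80, 60, 60, 60, 40.
  240 → disc 1 (new)  [load 240/330]
  220 → disc 2 (new)  [load 220/330]
  220 → disc 3 (new)  [load 220/330]
  170 → disc 4 (new)  [load 170/330]
  90 → disc 1  [load 330/330]
  80 → disc 2  [load 300/330]
  80 → disc 3  [load 300/330]
  60 → disc 4  [load 230/330]
  60 → disc 4  [load 290/330]
  60 → disc 5 (new)  [load 60/330]
  40 → disc 4  [load 330/330]
5 discs opened.

5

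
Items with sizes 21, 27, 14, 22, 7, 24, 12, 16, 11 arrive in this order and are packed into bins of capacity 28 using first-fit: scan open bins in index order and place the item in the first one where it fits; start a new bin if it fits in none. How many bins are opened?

  21 → bin 1 (new)  [load 21/28]
  27 → bin 2 (new)  [load 27/28]
  14 → bin 3 (new)  [load 14/28]
  22 → bin 4 (new)  [load 22/28]
  7 → bin 1  [load 28/28]
  24 → bin 5 (new)  [load 24/28]
  12 → bin 3  [load 26/28]
  16 → bin 6 (new)  [load 16/28]
  11 → bin 6  [load 27/28]
6 bins opened.

6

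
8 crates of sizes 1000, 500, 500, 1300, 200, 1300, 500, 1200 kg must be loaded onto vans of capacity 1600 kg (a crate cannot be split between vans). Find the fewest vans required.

5

Total = 1300 + 1300 + 1200 + 1000 + 500 + 500 + 500 + 200 = 6500 kg.
Lower bound: ⌈6500/1600⌉ = 5 vans.
A packing using 5 vans:
  van 1: 1300 + 200 = 1500
  van 2: 1300 = 1300
  van 3: 1200 = 1200
  van 4: 1000 + 500 = 1500
  van 5: 500 + 500 = 1000
This matches the lower bound, so 5 is optimal.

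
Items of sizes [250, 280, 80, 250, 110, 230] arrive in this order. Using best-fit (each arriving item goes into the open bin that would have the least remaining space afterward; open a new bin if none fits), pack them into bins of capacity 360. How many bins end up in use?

  250 → bin 1 (new)  [load 250/360]
  280 → bin 2 (new)  [load 280/360]
  80 → bin 2  [load 360/360]
  250 → bin 3 (new)  [load 250/360]
  110 → bin 1  [load 360/360]
  230 → bin 4 (new)  [load 230/360]
4 bins opened.

4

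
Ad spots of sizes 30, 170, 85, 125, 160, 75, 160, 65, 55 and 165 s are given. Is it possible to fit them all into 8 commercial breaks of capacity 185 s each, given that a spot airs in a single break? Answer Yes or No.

Yes

A valid assignment using 7 commercial breaks:
  break 1: 170 = 170
  break 2: 165 = 165
  break 3: 160 = 160
  break 4: 160 = 160
  break 5: 125 + 55 = 180
  break 6: 85 + 75 = 160
  break 7: 65 + 30 = 95
That uses only 7 ≤ 8, so 8 commercial breaks are enough.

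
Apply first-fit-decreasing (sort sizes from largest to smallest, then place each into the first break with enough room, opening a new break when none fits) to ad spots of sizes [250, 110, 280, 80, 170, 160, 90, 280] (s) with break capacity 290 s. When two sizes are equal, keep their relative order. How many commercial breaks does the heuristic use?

6

Sorted descending: 280, 280, 250, 170, 160, 110, 90, 80.
  280 → break 1 (new)  [load 280/290]
  280 → break 2 (new)  [load 280/290]
  250 → break 3 (new)  [load 250/290]
  170 → break 4 (new)  [load 170/290]
  160 → break 5 (new)  [load 160/290]
  110 → break 4  [load 280/290]
  90 → break 5  [load 250/290]
  80 → break 6 (new)  [load 80/290]
6 commercial breaks opened.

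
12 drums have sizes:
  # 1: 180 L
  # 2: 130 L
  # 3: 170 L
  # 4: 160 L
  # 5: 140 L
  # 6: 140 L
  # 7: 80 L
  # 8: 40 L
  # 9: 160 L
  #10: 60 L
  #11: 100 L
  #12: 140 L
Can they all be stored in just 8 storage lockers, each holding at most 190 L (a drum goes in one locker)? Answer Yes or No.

No

Total = 1500 L; ⌈1500/190⌉ = 8.
9 drums each exceed half the capacity and cannot share a locker, forcing at least 9 storage lockers.
At least 9 storage lockers are required, but only 8 are allowed.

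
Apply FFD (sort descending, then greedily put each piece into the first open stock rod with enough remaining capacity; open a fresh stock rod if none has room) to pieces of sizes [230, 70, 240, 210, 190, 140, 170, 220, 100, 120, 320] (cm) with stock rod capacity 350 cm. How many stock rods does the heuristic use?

Sorted descending: 320, 240, 230, 220, 210, 190, 170, 140, 120, 100, 70.
  320 → stock rod 1 (new)  [load 320/350]
  240 → stock rod 2 (new)  [load 240/350]
  230 → stock rod 3 (new)  [load 230/350]
  220 → stock rod 4 (new)  [load 220/350]
  210 → stock rod 5 (new)  [load 210/350]
  190 → stock rod 6 (new)  [load 190/350]
  170 → stock rod 7 (new)  [load 170/350]
  140 → stock rod 5  [load 350/350]
  120 → stock rod 3  [load 350/350]
  100 → stock rod 2  [load 340/350]
  70 → stock rod 4  [load 290/350]
7 stock rods opened.

7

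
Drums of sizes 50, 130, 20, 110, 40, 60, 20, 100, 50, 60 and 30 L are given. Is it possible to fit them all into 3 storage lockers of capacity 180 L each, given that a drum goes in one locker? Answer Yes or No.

Total = 670 L; ⌈670/180⌉ = 4.
At least 4 storage lockers are required, but only 3 are allowed.

No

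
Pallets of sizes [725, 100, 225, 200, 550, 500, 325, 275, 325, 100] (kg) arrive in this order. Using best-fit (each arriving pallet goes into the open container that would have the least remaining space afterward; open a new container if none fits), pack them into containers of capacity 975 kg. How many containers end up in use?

  725 → container 1 (new)  [load 725/975]
  100 → container 1  [load 825/975]
  225 → container 2 (new)  [load 225/975]
  200 → container 2  [load 425/975]
  550 → container 2  [load 975/975]
  500 → container 3 (new)  [load 500/975]
  325 → container 3  [load 825/975]
  275 → container 4 (new)  [load 275/975]
  325 → container 4  [load 600/975]
  100 → container 1  [load 925/975]
4 containers opened.

4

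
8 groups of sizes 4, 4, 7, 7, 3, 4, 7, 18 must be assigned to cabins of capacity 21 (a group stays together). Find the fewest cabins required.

Total = 18 + 7 + 7 + 7 + 4 + 4 + 4 + 3 = 54.
Lower bound: ⌈54/21⌉ = 3 cabins.
A packing using 3 cabins:
  cabin 1: 18 + 3 = 21
  cabin 2: 7 + 7 + 7 = 21
  cabin 3: 4 + 4 + 4 = 12
This matches the lower bound, so 3 is optimal.

3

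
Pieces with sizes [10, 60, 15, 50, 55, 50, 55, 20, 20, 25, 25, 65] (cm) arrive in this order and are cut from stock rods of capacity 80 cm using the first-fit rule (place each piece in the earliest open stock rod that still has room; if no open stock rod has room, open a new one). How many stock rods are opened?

  10 → stock rod 1 (new)  [load 10/80]
  60 → stock rod 1  [load 70/80]
  15 → stock rod 2 (new)  [load 15/80]
  50 → stock rod 2  [load 65/80]
  55 → stock rod 3 (new)  [load 55/80]
  50 → stock rod 4 (new)  [load 50/80]
  55 → stock rod 5 (new)  [load 55/80]
  20 → stock rod 3  [load 75/80]
  20 → stock rod 4  [load 70/80]
  25 → stock rod 5  [load 80/80]
  25 → stock rod 6 (new)  [load 25/80]
  65 → stock rod 7 (new)  [load 65/80]
7 stock rods opened.

7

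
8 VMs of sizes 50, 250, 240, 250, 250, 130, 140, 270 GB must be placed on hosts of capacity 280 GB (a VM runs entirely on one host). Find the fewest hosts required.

7

Total = 270 + 250 + 250 + 250 + 240 + 140 + 130 + 50 = 1580 GB.
Lower bound: ⌈1580/280⌉ = 6 hosts.
A packing using 7 hosts:
  host 1: 270 = 270
  host 2: 250 = 250
  host 3: 250 = 250
  host 4: 250 = 250
  host 5: 240 = 240
  host 6: 140 + 130 = 270
  host 7: 50 = 50
No arrangement into 6 hosts stays within capacity, so 7 is optimal.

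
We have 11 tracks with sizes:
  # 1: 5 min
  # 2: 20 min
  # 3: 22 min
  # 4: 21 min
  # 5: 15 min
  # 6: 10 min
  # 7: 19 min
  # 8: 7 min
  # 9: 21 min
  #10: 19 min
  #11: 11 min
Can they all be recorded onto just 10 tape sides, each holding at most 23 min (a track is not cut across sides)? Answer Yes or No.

A valid assignment using 9 tape sides:
  side 1: 22 = 22
  side 2: 21 = 21
  side 3: 21 = 21
  side 4: 20 = 20
  side 5: 19 = 19
  side 6: 19 = 19
  side 7: 15 + 7 = 22
  side 8: 11 + 10 = 21
  side 9: 5 = 5
That uses only 9 ≤ 10, so 10 tape sides are enough.

Yes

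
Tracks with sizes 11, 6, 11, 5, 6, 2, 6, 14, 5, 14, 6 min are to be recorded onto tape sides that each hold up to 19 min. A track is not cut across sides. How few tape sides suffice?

5

Total = 14 + 14 + 11 + 11 + 6 + 6 + 6 + 6 + 5 + 5 + 2 = 86 min.
Lower bound: ⌈86/19⌉ = 5 tape sides.
A packing using 5 tape sides:
  side 1: 14 + 5 = 19
  side 2: 14 + 5 = 19
  side 3: 11 + 6 + 2 = 19
  side 4: 11 + 6 = 17
  side 5: 6 + 6 = 12
This matches the lower bound, so 5 is optimal.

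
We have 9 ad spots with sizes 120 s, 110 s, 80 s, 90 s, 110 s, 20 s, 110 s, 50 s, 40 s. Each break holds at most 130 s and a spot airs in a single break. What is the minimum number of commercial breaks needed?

6

Total = 120 + 110 + 110 + 110 + 90 + 80 + 50 + 40 + 20 = 730 s.
Lower bound: ⌈730/130⌉ = 6 commercial breaks.
A packing using 6 commercial breaks:
  break 1: 120 = 120
  break 2: 110 + 20 = 130
  break 3: 110 = 110
  break 4: 110 = 110
  break 5: 90 + 40 = 130
  break 6: 80 + 50 = 130
This matches the lower bound, so 6 is optimal.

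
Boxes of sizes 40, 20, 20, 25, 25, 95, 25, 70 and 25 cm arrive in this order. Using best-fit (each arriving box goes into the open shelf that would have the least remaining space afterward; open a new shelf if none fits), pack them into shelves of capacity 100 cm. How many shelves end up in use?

  40 → shelf 1 (new)  [load 40/100]
  20 → shelf 1  [load 60/100]
  20 → shelf 1  [load 80/100]
  25 → shelf 2 (new)  [load 25/100]
  25 → shelf 2  [load 50/100]
  95 → shelf 3 (new)  [load 95/100]
  25 → shelf 2  [load 75/100]
  70 → shelf 4 (new)  [load 70/100]
  25 → shelf 2  [load 100/100]
4 shelves opened.

4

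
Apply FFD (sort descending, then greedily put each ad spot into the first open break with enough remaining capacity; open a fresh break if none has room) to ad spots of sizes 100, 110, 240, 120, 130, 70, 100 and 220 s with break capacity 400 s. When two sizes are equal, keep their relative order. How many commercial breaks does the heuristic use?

3

Sorted descending: 240, 220, 130, 120, 110, 100, 100, 70.
  240 → break 1 (new)  [load 240/400]
  220 → break 2 (new)  [load 220/400]
  130 → break 1  [load 370/400]
  120 → break 2  [load 340/400]
  110 → break 3 (new)  [load 110/400]
  100 → break 3  [load 210/400]
  100 → break 3  [load 310/400]
  70 → break 3  [load 380/400]
3 commercial breaks opened.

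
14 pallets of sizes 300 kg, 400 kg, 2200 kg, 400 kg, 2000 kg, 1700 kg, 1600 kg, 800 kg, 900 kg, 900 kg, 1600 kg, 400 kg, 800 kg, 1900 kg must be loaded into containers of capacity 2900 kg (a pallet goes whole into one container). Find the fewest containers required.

Total = 2200 + 2000 + 1900 + 1700 + 1600 + 1600 + 900 + 900 + 800 + 800 + 400 + 400 + 400 + 300 = 15900 kg.
Lower bound: ⌈15900/2900⌉ = 6 containers.
A packing using 6 containers:
  container 1: 2200 + 400 + 300 = 2900
  container 2: 2000 + 900 = 2900
  container 3: 1900 + 900 = 2800
  container 4: 1700 + 800 + 400 = 2900
  container 5: 1600 + 800 + 400 = 2800
  container 6: 1600 = 1600
This matches the lower bound, so 6 is optimal.

6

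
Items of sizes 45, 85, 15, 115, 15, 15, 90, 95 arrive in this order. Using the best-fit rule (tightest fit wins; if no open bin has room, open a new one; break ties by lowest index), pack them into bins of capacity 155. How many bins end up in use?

4

  45 → bin 1 (new)  [load 45/155]
  85 → bin 1  [load 130/155]
  15 → bin 1  [load 145/155]
  115 → bin 2 (new)  [load 115/155]
  15 → bin 2  [load 130/155]
  15 → bin 2  [load 145/155]
  90 → bin 3 (new)  [load 90/155]
  95 → bin 4 (new)  [load 95/155]
4 bins opened.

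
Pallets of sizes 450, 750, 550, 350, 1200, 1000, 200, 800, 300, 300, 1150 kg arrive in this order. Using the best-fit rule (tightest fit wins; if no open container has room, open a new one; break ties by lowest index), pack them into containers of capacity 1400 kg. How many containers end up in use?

  450 → container 1 (new)  [load 450/1400]
  750 → container 1  [load 1200/1400]
  550 → container 2 (new)  [load 550/1400]
  350 → container 2  [load 900/1400]
  1200 → container 3 (new)  [load 1200/1400]
  1000 → container 4 (new)  [load 1000/1400]
  200 → container 1  [load 1400/1400]
  800 → container 5 (new)  [load 800/1400]
  300 → container 4  [load 1300/1400]
  300 → container 2  [load 1200/1400]
  1150 → container 6 (new)  [load 1150/1400]
6 containers opened.

6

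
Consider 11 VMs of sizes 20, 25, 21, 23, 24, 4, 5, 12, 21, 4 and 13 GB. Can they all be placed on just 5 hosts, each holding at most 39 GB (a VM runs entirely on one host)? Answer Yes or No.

No

Total = 172 GB; ⌈172/39⌉ = 5.
6 VMs each exceed half the capacity and cannot share a host, forcing at least 6 hosts.
At least 6 hosts are required, but only 5 are allowed.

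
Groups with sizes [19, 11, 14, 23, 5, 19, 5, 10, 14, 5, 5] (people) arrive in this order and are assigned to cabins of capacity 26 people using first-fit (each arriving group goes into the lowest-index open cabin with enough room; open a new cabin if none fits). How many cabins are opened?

6

  19 → cabin 1 (new)  [load 19/26]
  11 → cabin 2 (new)  [load 11/26]
  14 → cabin 2  [load 25/26]
  23 → cabin 3 (new)  [load 23/26]
  5 → cabin 1  [load 24/26]
  19 → cabin 4 (new)  [load 19/26]
  5 → cabin 4  [load 24/26]
  10 → cabin 5 (new)  [load 10/26]
  14 → cabin 5  [load 24/26]
  5 → cabin 6 (new)  [load 5/26]
  5 → cabin 6  [load 10/26]
6 cabins opened.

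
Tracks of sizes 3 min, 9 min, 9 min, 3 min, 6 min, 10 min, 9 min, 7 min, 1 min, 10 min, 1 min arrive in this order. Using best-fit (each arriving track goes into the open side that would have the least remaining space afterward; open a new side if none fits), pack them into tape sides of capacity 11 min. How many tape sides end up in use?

8

  3 → side 1 (new)  [load 3/11]
  9 → side 2 (new)  [load 9/11]
  9 → side 3 (new)  [load 9/11]
  3 → side 1  [load 6/11]
  6 → side 4 (new)  [load 6/11]
  10 → side 5 (new)  [load 10/11]
  9 → side 6 (new)  [load 9/11]
  7 → side 7 (new)  [load 7/11]
  1 → side 5  [load 11/11]
  10 → side 8 (new)  [load 10/11]
  1 → side 8  [load 11/11]
8 tape sides opened.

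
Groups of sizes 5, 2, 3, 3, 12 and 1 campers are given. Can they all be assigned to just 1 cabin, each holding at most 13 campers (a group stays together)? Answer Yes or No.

No

Total = 26 campers; ⌈26/13⌉ = 2.
At least 2 cabins are required, but only 1 is allowed.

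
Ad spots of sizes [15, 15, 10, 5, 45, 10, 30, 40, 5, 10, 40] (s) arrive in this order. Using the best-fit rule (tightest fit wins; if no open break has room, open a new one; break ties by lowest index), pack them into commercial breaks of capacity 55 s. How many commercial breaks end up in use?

  15 → break 1 (new)  [load 15/55]
  15 → break 1  [load 30/55]
  10 → break 1  [load 40/55]
  5 → break 1  [load 45/55]
  45 → break 2 (new)  [load 45/55]
  10 → break 1  [load 55/55]
  30 → break 3 (new)  [load 30/55]
  40 → break 4 (new)  [load 40/55]
  5 → break 2  [load 50/55]
  10 → break 4  [load 50/55]
  40 → break 5 (new)  [load 40/55]
5 commercial breaks opened.

5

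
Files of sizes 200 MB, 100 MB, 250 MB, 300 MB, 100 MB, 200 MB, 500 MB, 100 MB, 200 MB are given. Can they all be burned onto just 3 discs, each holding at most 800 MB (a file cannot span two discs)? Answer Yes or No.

A valid assignment using 3 discs:
  disc 1: 500 + 300 = 800
  disc 2: 250 + 200 + 200 + 100 = 750
  disc 3: 200 + 100 + 100 = 400
Every load is within 800 MB, so 3 discs suffice.

Yes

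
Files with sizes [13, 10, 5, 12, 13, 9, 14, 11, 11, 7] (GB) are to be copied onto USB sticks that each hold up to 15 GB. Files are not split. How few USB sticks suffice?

9

Total = 14 + 13 + 13 + 12 + 11 + 11 + 10 + 9 + 7 + 5 = 105 GB.
Lower bound: ⌈105/15⌉ = 7 USB sticks.
Also, 8 files each exceed 15/2 GB, and no two of those can share a USB stick, so at least 8 USB sticks are needed.
A packing using 9 USB sticks:
  USB stick 1: 14 = 14
  USB stick 2: 13 = 13
  USB stick 3: 13 = 13
  USB stick 4: 12 = 12
  USB stick 5: 11 = 11
  USB stick 6: 11 = 11
  USB stick 7: 10 + 5 = 15
  USB stick 8: 9 = 9
  USB stick 9: 7 = 7
No arrangement into 8 USB sticks stays within capacity, so 9 is optimal.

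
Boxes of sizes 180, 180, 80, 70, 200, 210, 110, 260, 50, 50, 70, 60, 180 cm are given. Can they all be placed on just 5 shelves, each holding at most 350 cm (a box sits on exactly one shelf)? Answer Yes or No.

No

Total = 1700 cm; ⌈1700/350⌉ = 5.
6 boxes each exceed half the capacity and cannot share a shelf, forcing at least 6 shelves.
At least 6 shelves are required, but only 5 are allowed.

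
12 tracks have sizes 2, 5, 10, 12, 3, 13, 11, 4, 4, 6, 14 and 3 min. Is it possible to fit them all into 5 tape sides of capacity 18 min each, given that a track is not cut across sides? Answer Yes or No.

Yes

A valid assignment using 5 tape sides:
  side 1: 14 + 4 = 18
  side 2: 13 + 5 = 18
  side 3: 12 + 6 = 18
  side 4: 11 + 4 + 3 = 18
  side 5: 10 + 3 + 2 = 15
Every load is within 18 min, so 5 tape sides suffice.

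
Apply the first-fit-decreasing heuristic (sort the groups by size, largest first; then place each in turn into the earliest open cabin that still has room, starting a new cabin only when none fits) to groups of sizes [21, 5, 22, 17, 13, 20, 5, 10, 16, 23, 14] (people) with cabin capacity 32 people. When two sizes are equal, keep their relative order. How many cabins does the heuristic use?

6

Sorted descending: 23, 22, 21, 20, 17, 16, 14, 13, 10, 5, 5.
  23 → cabin 1 (new)  [load 23/32]
  22 → cabin 2 (new)  [load 22/32]
  21 → cabin 3 (new)  [load 21/32]
  20 → cabin 4 (new)  [load 20/32]
  17 → cabin 5 (new)  [load 17/32]
  16 → cabin 6 (new)  [load 16/32]
  14 → cabin 5  [load 31/32]
  13 → cabin 6  [load 29/32]
  10 → cabin 2  [load 32/32]
  5 → cabin 1  [load 28/32]
  5 → cabin 3  [load 26/32]
6 cabins opened.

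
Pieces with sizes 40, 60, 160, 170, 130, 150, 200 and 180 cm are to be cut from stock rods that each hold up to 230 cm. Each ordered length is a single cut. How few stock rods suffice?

Total = 200 + 180 + 170 + 160 + 150 + 130 + 60 + 40 = 1090 cm.
Lower bound: ⌈1090/230⌉ = 5 stock rods.
Also, 6 pieces each exceed 115 cm, and no two of those can share a stock rod, so at least 6 stock rods are needed.
A packing using 6 stock rods:
  stock rod 1: 200 = 200
  stock rod 2: 180 + 40 = 220
  stock rod 3: 170 + 60 = 230
  stock rod 4: 160 = 160
  stock rod 5: 150 = 150
  stock rod 6: 130 = 130
This matches the lower bound, so 6 is optimal.

6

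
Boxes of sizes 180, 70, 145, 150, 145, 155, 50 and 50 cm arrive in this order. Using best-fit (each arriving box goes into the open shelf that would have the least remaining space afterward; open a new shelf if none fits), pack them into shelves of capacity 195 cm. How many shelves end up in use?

6

  180 → shelf 1 (new)  [load 180/195]
  70 → shelf 2 (new)  [load 70/195]
  145 → shelf 3 (new)  [load 145/195]
  150 → shelf 4 (new)  [load 150/195]
  145 → shelf 5 (new)  [load 145/195]
  155 → shelf 6 (new)  [load 155/195]
  50 → shelf 3  [load 195/195]
  50 → shelf 5  [load 195/195]
6 shelves opened.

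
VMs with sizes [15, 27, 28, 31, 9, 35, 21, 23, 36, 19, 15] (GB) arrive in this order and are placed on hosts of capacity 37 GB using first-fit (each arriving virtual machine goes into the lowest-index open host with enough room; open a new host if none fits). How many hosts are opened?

9

  15 → host 1 (new)  [load 15/37]
  27 → host 2 (new)  [load 27/37]
  28 → host 3 (new)  [load 28/37]
  31 → host 4 (new)  [load 31/37]
  9 → host 1  [load 24/37]
  35 → host 5 (new)  [load 35/37]
  21 → host 6 (new)  [load 21/37]
  23 → host 7 (new)  [load 23/37]
  36 → host 8 (new)  [load 36/37]
  19 → host 9 (new)  [load 19/37]
  15 → host 6  [load 36/37]
9 hosts opened.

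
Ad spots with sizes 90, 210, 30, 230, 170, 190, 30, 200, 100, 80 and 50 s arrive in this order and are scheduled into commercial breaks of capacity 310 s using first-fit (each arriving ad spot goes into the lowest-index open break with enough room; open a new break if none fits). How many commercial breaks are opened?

  90 → break 1 (new)  [load 90/310]
  210 → break 1  [load 300/310]
  30 → break 2 (new)  [load 30/310]
  230 → break 2  [load 260/310]
  170 → break 3 (new)  [load 170/310]
  190 → break 4 (new)  [load 190/310]
  30 → break 2  [load 290/310]
  200 → break 5 (new)  [load 200/310]
  100 → break 3  [load 270/310]
  80 → break 4  [load 270/310]
  50 → break 5  [load 250/310]
5 commercial breaks opened.

5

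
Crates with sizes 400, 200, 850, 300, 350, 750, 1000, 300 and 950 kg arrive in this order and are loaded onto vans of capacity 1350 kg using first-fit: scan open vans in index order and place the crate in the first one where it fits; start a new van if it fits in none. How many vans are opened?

5

  400 → van 1 (new)  [load 400/1350]
  200 → van 1  [load 600/1350]
  850 → van 2 (new)  [load 850/1350]
  300 → van 1  [load 900/1350]
  350 → van 1  [load 1250/1350]
  750 → van 3 (new)  [load 750/1350]
  1000 → van 4 (new)  [load 1000/1350]
  300 → van 2  [load 1150/1350]
  950 → van 5 (new)  [load 950/1350]
5 vans opened.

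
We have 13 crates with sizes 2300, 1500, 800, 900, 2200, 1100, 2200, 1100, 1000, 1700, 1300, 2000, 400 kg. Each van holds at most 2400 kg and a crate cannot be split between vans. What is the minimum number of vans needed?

9

Total = 2300 + 2200 + 2200 + 2000 + 1700 + 1500 + 1300 + 1100 + 1100 + 1000 + 900 + 800 + 400 = 18500 kg.
Lower bound: ⌈18500/2400⌉ = 8 vans.
A packing using 9 vans:
  van 1: 2300 = 2300
  van 2: 2200 = 2200
  van 3: 2200 = 2200
  van 4: 2000 + 400 = 2400
  van 5: 1700 = 1700
  van 6: 1500 + 900 = 2400
  van 7: 1300 + 1100 = 2400
  van 8: 1100 + 1000 = 2100
  van 9: 800 = 800
No arrangement into 8 vans stays within capacity, so 9 is optimal.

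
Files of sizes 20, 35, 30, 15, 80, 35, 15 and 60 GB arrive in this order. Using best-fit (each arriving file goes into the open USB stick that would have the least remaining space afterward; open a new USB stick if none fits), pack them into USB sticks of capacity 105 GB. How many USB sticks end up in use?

  20 → USB stick 1 (new)  [load 20/105]
  35 → USB stick 1  [load 55/105]
  30 → USB stick 1  [load 85/105]
  15 → USB stick 1  [load 100/105]
  80 → USB stick 2 (new)  [load 80/105]
  35 → USB stick 3 (new)  [load 35/105]
  15 → USB stick 2  [load 95/105]
  60 → USB stick 3  [load 95/105]
3 USB sticks opened.

3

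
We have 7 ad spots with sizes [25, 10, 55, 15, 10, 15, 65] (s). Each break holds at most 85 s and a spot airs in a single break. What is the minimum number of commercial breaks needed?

3

Total = 65 + 55 + 25 + 15 + 15 + 10 + 10 = 195 s.
Lower bound: ⌈195/85⌉ = 3 commercial breaks.
A packing using 3 commercial breaks:
  break 1: 65 + 15 = 80
  break 2: 55 + 25 = 80
  break 3: 15 + 10 + 10 = 35
This matches the lower bound, so 3 is optimal.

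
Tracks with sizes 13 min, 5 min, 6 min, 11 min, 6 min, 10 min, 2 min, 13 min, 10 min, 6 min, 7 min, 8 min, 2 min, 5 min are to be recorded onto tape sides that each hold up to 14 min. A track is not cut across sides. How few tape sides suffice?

Total = 13 + 13 + 11 + 10 + 10 + 8 + 7 + 6 + 6 + 6 + 5 + 5 + 2 + 2 = 104 min.
Lower bound: ⌈104/14⌉ = 8 tape sides.
A packing using 9 tape sides:
  side 1: 13 = 13
  side 2: 13 = 13
  side 3: 11 + 2 = 13
  side 4: 10 + 2 = 12
  side 5: 10 = 10
  side 6: 8 + 6 = 14
  side 7: 7 + 6 = 13
  side 8: 6 + 5 = 11
  side 9: 5 = 5
No arrangement into 8 tape sides stays within capacity, so 9 is optimal.

9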